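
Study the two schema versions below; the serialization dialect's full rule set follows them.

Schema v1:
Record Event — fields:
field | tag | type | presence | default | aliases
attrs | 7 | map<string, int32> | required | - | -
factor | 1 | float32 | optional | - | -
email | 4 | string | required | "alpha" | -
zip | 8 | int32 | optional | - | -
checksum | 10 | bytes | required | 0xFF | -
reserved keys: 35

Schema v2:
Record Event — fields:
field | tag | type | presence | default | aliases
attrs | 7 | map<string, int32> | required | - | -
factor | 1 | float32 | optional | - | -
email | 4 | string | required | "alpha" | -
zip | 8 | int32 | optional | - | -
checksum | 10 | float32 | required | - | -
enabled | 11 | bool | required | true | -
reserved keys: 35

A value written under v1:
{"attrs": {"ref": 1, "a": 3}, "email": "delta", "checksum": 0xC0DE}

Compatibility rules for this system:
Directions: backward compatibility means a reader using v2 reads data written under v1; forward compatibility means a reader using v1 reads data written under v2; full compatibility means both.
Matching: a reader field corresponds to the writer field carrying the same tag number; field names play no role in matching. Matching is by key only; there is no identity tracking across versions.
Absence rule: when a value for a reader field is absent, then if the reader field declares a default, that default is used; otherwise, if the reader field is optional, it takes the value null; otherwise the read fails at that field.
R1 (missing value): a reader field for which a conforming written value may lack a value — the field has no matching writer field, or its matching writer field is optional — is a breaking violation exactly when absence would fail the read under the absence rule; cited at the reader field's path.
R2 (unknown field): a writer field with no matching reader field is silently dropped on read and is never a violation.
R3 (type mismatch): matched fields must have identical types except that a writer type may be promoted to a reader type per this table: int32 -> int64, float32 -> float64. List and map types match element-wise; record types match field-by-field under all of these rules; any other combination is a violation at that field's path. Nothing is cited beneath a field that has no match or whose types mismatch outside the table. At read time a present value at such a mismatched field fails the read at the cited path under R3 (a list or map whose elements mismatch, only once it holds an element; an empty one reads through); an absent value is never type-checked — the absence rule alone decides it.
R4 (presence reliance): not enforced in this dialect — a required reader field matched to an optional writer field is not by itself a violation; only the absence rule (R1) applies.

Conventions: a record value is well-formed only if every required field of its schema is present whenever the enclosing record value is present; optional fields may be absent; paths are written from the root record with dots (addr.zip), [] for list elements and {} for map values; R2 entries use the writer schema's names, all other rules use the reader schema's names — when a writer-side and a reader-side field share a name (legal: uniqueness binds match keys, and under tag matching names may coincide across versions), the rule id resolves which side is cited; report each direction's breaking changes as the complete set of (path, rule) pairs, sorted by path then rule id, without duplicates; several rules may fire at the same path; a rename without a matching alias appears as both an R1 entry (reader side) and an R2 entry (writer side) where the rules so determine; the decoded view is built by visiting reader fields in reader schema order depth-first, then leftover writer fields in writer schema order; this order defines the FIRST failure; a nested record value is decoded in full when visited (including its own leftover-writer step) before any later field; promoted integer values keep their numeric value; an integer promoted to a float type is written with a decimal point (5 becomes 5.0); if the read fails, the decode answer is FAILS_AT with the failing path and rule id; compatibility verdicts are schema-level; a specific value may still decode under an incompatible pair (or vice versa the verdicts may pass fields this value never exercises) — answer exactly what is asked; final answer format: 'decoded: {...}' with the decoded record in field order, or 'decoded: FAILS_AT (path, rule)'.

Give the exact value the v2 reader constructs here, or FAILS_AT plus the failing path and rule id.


decoded: FAILS_AT (checksum, R3)

arrows below run writer -> reader for Event
decoding the Event value with the v2 reader:
  attrs := {"ref": 1, "a": 3}
  factor := null (absent, optional -> null)
  email := "delta"
  zip := null (absent, optional -> null)
  read fails at checksum under R3
  => FAILS_AT (checksum, R3)
remaining Event differences; none change what is asked:
  added field enabled to record Event: required bool, tag 11, default true (in v2 it sits last) -> triggers nothing under the printed rules; the Event answer is the same either way


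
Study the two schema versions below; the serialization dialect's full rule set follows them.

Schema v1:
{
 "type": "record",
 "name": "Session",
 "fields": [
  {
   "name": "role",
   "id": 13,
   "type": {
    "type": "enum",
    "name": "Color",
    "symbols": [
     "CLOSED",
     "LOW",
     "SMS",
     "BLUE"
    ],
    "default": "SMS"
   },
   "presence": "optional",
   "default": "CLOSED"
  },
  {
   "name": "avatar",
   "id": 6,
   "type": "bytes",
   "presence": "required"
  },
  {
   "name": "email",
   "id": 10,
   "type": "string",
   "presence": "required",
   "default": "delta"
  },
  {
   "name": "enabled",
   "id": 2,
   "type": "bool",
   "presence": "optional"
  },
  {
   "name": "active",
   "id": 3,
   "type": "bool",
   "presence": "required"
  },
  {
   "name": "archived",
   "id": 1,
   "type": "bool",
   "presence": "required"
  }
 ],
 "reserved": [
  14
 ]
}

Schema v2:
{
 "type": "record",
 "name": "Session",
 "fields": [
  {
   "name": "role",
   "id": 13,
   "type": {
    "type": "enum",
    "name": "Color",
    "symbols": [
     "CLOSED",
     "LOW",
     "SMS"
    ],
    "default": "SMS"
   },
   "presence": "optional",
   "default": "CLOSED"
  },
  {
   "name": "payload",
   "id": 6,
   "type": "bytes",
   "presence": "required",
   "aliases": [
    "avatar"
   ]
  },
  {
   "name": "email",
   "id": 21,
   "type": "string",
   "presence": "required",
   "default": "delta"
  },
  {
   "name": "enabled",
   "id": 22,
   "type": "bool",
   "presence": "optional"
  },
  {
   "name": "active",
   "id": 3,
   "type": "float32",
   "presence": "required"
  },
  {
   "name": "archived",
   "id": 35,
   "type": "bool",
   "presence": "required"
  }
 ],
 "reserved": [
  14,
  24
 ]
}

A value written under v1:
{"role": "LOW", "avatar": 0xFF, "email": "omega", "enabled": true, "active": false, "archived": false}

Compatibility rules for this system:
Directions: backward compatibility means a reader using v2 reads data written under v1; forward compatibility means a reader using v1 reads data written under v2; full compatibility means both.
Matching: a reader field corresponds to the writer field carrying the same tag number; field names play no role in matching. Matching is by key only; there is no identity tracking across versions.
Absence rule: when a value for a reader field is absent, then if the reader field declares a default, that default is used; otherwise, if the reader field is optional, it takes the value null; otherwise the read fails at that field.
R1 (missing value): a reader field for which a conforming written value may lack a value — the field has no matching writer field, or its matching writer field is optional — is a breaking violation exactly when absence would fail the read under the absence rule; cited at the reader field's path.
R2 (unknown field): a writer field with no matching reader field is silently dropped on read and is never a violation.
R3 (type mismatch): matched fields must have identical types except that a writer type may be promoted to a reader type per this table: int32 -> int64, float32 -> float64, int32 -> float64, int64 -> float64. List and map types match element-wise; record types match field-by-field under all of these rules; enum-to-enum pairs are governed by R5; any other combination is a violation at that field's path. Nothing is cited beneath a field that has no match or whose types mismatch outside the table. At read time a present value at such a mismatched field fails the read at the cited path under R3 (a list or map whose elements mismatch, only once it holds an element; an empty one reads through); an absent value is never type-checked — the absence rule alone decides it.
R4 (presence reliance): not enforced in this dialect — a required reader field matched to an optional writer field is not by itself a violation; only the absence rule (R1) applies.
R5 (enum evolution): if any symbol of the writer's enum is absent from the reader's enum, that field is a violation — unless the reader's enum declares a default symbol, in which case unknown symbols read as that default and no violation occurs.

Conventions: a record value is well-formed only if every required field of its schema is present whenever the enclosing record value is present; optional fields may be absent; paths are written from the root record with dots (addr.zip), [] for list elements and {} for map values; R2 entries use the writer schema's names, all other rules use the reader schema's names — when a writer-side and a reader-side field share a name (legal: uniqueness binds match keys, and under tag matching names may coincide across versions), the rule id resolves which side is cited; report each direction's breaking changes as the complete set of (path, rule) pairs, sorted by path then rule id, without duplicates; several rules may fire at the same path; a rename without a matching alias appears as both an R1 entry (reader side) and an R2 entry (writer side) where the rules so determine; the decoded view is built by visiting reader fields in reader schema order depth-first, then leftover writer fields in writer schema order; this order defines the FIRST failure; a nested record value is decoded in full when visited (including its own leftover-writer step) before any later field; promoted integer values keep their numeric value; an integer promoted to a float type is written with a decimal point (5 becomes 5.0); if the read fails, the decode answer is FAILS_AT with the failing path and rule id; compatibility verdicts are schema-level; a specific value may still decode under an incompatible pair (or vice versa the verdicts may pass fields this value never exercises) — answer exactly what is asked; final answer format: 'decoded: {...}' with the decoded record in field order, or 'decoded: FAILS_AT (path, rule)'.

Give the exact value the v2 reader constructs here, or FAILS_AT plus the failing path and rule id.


decoded: FAILS_AT (active, R3)

each type pair in Session: writer, then reader
decoding the Session value with the v2 reader:
  role := "LOW"
  payload := 0xFF (from writer avatar)
  email := "delta" (missing; default applied)
  enabled := null (missing; optional => null)
  read fails at active under R3
  => FAILS_AT (active, R3)
checking off the Session differences that do not matter here:
  enum Color (field role in record Session): symbol BLUE removed -> triggers nothing under the printed rules; the Session answer is the same either way
  field archived in record Session: tag 1 changed to 35 -> schema-level compatibility only; this Session value's decode is unchanged
  renamed field avatar to payload in record Session (alias avatar declared on the renamed field) -> triggers nothing under the printed rules; the Session answer is the same either way
  field email in record Session: tag 10 changed to 21 -> triggers nothing under the printed rules; the Session answer is the same either way
  field enabled in record Session: tag 2 changed to 22 -> triggers nothing under the printed rules; the Session answer is the same either way


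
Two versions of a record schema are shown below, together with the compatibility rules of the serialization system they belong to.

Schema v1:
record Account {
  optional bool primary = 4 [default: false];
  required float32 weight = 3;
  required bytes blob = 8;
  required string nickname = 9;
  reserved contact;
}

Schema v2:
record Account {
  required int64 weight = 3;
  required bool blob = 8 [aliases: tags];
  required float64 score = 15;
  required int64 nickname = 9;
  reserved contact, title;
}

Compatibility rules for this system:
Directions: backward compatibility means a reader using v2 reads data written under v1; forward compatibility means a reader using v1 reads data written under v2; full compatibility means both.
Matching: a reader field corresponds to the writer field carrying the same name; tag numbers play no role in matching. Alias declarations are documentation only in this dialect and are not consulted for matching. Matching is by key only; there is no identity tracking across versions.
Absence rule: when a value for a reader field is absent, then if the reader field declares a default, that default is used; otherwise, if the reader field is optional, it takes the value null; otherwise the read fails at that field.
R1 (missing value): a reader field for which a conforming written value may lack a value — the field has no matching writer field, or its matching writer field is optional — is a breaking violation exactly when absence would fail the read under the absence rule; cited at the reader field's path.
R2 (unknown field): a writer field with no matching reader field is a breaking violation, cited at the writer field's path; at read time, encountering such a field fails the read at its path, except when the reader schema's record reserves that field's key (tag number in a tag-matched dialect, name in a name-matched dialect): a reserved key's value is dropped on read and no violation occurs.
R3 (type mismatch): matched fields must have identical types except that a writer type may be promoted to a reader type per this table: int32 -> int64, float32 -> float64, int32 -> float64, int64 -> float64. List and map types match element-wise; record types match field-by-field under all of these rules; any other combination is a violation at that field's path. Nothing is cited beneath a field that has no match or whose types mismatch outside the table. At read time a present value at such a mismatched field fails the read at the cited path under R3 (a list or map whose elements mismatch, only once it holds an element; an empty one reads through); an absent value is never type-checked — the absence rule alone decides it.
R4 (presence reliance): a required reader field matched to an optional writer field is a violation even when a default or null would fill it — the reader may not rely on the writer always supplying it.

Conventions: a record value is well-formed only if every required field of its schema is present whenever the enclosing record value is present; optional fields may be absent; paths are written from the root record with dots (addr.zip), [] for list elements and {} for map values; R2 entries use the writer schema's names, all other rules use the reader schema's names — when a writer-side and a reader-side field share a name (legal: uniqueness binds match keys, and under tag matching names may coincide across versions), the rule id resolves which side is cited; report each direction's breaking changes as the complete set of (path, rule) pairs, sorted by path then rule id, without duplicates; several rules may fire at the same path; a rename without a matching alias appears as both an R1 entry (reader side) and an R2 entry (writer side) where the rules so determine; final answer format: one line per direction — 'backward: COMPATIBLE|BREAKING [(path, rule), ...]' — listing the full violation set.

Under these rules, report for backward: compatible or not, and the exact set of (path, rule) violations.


in Account below, arrows point writer -> reader
backward for Account (reader v2, writer v1):
  weight: float32 -> int64, writer required; from weight
  blob: bytes -> bool, writer required; from blob
  score: no writer-side match
  nickname: string -> int64, writer required; from nickname
  primary (writer side), unknown to reader
  rule R3 violated at blob
  rule R3 violated at nickname
  rule R2 violated at primary
  rule R1 violated at score
  rule R3 violated at weight
  backward on Account therefore BREAKING (5)

backward: BREAKING [(blob, R3), (nickname, R3), (primary, R2), (score, R1), (weight, R3)]


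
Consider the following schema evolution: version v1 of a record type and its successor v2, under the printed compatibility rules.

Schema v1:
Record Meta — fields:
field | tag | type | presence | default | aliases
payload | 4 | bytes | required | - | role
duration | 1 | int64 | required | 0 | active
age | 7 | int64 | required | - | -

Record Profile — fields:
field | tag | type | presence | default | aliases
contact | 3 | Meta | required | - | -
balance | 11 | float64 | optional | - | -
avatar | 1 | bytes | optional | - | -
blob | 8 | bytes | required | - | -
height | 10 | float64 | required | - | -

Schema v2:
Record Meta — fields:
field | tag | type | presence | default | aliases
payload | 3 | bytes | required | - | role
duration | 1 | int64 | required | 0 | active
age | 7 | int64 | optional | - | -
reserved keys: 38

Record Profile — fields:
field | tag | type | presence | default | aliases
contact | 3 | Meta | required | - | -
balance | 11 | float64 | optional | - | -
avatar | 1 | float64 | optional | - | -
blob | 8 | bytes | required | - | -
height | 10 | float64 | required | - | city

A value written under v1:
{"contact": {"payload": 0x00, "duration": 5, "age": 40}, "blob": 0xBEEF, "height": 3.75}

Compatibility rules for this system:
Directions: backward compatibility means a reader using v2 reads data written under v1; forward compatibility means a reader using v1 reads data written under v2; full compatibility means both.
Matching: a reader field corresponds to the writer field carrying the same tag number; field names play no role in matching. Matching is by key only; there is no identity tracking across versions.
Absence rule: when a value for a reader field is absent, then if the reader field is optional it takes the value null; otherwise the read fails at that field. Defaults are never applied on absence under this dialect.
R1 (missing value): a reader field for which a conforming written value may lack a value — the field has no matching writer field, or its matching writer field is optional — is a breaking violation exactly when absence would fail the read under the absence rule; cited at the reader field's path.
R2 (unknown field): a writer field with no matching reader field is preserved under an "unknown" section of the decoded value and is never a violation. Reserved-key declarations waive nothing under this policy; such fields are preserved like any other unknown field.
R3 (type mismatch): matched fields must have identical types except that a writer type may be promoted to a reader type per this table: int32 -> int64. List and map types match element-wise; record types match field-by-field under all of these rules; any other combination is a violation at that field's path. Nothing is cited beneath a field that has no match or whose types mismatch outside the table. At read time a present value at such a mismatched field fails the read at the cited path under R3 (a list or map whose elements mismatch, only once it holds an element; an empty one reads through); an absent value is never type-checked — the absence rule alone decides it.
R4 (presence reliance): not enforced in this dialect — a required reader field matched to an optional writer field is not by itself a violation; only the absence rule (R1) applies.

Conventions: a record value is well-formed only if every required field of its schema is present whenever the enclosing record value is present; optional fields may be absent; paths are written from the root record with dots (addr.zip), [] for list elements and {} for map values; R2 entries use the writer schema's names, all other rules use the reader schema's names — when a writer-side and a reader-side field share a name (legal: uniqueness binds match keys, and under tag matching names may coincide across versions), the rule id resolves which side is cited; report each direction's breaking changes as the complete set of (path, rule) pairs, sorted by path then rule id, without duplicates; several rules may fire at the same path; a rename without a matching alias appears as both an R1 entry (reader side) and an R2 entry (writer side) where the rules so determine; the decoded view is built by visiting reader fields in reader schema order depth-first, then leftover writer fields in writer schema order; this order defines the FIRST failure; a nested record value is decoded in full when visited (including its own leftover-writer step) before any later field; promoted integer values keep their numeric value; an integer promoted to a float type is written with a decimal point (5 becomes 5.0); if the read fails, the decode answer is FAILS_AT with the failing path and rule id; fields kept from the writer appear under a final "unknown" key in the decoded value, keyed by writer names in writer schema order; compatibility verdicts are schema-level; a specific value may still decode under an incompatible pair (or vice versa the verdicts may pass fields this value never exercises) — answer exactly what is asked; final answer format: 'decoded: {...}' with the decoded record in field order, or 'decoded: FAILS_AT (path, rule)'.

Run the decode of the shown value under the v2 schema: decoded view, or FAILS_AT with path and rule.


decoded: FAILS_AT (contact.payload, R1)

in Profile below, arrows point writer -> reader
decoding the Profile value with the v2 reader:
  read fails at contact.payload under R1 (no fill)
  => FAILS_AT (contact.payload, R1)
the other Profile changes do not affect what is asked:
  field avatar in record Profile: type bytes changed to float64 -> affects the rule determinations only; this particular Profile value decodes identically
  field age in record Meta: required changed to optional -> affects the rule determinations only; this particular Profile value decodes identically


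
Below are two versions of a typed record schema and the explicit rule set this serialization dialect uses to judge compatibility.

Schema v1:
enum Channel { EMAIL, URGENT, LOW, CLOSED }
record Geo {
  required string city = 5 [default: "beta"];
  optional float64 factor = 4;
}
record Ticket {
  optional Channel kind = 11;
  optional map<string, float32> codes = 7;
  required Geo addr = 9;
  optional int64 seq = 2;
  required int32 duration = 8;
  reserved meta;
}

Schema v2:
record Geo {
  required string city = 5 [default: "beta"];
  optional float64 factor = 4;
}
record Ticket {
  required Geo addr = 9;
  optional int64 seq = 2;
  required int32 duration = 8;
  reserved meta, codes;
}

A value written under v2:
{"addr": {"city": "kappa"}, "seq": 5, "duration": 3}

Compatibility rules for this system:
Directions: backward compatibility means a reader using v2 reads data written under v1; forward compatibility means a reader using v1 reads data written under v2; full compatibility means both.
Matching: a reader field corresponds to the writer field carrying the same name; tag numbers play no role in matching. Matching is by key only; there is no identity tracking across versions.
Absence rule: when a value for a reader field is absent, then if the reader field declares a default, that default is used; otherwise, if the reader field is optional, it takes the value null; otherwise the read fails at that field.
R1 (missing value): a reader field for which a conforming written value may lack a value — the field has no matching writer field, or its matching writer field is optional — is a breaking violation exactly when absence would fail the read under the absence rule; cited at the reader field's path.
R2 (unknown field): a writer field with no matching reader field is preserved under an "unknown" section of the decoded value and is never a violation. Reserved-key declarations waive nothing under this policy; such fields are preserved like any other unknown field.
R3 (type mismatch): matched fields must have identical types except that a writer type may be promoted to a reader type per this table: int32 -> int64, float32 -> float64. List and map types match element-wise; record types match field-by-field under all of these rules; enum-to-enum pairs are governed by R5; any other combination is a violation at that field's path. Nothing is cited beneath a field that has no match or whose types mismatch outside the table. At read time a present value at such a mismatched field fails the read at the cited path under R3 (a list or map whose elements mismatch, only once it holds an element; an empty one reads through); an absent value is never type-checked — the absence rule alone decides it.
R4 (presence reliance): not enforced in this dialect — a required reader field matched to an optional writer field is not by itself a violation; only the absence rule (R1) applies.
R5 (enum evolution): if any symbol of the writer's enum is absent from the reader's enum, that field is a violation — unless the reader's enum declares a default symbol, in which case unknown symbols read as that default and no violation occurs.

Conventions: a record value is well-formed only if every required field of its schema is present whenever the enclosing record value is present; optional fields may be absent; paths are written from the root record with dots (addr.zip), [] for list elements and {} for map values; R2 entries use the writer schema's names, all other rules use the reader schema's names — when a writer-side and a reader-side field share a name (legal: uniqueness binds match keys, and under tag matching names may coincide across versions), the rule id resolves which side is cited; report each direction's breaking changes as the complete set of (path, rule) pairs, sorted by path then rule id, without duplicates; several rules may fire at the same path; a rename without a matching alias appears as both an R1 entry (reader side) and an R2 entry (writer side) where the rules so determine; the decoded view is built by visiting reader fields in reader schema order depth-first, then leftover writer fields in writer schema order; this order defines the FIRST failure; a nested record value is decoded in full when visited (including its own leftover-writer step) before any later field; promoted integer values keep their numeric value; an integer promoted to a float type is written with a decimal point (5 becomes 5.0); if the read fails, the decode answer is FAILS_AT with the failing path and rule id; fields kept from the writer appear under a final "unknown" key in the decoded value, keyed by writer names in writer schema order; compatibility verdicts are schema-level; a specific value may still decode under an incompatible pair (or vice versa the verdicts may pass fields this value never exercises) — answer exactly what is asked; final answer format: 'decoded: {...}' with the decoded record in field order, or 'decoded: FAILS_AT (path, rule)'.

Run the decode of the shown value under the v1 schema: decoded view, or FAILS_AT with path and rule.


decoded: {"kind": null, "codes": null, "addr": {"city": "kappa", "factor": null}, "seq": 5, "duration": 3}

in Ticket below, arrows point writer -> reader
decoding the Ticket value with the v1 reader:
  kind := null (not supplied -> null)
  codes := null (not supplied -> null)
  addr.city := "kappa"
  addr.factor := null (not supplied -> null)
  seq := 5
  duration := 3
  => decoded: {"kind": null, "codes": null, "addr": {"city": "kappa", "factor": null}, "seq": 5, "duration": 3}
ruling out the remaining Ticket differences:
  removed field codes from record Ticket (its key "codes" joins the reserved list) -> triggers nothing under the printed rules; the Ticket answer is the same either way
  removed field kind from record Ticket -> triggers nothing under the printed rules; the Ticket answer is the same either way


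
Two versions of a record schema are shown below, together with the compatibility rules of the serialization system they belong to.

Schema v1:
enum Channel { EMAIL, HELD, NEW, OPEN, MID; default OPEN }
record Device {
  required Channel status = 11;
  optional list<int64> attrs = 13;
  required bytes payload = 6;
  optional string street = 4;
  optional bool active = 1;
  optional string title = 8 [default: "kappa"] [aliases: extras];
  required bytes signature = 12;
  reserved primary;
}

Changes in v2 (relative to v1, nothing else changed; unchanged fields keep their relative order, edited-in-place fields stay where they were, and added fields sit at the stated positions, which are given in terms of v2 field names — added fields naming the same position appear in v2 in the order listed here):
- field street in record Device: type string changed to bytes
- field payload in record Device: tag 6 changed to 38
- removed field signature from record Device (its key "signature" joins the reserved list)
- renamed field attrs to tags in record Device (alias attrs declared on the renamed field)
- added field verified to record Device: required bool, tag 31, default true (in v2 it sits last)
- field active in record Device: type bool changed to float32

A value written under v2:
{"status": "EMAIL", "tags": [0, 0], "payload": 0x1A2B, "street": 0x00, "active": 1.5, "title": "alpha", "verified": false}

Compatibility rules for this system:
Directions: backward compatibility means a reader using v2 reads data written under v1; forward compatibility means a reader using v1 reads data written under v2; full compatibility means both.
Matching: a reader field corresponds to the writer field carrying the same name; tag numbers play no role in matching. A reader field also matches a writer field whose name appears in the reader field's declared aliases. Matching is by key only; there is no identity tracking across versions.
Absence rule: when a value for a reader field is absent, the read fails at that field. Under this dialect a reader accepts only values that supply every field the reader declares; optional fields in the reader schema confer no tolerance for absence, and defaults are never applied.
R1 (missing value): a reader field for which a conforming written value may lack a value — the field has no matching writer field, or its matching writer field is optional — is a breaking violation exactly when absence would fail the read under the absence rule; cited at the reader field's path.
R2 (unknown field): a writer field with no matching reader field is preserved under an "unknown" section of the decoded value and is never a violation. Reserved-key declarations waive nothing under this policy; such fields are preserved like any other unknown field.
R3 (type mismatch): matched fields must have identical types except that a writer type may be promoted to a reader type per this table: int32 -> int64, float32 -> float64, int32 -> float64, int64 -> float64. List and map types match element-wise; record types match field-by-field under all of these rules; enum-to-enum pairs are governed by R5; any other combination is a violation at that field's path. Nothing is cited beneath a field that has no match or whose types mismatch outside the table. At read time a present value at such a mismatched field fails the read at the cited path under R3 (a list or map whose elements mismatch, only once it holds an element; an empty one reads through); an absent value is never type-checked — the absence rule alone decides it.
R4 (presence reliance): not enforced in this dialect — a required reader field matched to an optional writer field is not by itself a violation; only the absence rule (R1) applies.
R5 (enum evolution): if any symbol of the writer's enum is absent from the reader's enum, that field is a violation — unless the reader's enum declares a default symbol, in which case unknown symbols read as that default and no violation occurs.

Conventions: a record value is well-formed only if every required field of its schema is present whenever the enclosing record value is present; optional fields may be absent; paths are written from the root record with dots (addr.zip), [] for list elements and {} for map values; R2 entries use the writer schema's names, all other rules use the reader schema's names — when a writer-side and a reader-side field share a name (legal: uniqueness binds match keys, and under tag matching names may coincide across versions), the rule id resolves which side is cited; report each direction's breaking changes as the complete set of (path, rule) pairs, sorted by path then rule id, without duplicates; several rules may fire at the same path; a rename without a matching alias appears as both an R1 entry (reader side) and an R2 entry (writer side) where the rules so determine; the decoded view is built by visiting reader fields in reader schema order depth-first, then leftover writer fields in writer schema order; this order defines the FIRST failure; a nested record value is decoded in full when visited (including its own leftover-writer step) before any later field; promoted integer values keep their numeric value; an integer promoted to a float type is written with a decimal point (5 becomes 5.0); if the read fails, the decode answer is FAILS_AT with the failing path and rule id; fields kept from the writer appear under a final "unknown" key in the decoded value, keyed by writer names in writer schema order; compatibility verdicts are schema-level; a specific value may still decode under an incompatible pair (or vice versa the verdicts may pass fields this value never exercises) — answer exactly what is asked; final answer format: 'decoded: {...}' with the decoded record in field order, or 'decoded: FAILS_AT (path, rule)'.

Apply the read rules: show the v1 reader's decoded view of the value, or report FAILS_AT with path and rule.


decoded: FAILS_AT (attrs, R1)

each type pair in Device: writer, then reader
decoding the Device value with the v1 reader:
  status := "EMAIL"
  read fails at attrs under R1 (no fill)
  => FAILS_AT (attrs, R1)
diffs on Device not affecting the asked answer:
  field street in record Device: type string changed to bytes -> a verdict-level change on Device — the shown value reads the same
  field payload in record Device: tag 6 changed to 38 -> fires no rule on Device under this dialect and leaves the result unchanged
  removed field signature from record Device (its key "signature" joins the reserved list) -> a verdict-level change on Device — the shown value reads the same
  added field verified to record Device: required bool, tag 31, default true (in v2 it sits last) -> a verdict-level change on Device — the shown value reads the same
  field active in record Device: type bool changed to float32 -> a verdict-level change on Device — the shown value reads the same


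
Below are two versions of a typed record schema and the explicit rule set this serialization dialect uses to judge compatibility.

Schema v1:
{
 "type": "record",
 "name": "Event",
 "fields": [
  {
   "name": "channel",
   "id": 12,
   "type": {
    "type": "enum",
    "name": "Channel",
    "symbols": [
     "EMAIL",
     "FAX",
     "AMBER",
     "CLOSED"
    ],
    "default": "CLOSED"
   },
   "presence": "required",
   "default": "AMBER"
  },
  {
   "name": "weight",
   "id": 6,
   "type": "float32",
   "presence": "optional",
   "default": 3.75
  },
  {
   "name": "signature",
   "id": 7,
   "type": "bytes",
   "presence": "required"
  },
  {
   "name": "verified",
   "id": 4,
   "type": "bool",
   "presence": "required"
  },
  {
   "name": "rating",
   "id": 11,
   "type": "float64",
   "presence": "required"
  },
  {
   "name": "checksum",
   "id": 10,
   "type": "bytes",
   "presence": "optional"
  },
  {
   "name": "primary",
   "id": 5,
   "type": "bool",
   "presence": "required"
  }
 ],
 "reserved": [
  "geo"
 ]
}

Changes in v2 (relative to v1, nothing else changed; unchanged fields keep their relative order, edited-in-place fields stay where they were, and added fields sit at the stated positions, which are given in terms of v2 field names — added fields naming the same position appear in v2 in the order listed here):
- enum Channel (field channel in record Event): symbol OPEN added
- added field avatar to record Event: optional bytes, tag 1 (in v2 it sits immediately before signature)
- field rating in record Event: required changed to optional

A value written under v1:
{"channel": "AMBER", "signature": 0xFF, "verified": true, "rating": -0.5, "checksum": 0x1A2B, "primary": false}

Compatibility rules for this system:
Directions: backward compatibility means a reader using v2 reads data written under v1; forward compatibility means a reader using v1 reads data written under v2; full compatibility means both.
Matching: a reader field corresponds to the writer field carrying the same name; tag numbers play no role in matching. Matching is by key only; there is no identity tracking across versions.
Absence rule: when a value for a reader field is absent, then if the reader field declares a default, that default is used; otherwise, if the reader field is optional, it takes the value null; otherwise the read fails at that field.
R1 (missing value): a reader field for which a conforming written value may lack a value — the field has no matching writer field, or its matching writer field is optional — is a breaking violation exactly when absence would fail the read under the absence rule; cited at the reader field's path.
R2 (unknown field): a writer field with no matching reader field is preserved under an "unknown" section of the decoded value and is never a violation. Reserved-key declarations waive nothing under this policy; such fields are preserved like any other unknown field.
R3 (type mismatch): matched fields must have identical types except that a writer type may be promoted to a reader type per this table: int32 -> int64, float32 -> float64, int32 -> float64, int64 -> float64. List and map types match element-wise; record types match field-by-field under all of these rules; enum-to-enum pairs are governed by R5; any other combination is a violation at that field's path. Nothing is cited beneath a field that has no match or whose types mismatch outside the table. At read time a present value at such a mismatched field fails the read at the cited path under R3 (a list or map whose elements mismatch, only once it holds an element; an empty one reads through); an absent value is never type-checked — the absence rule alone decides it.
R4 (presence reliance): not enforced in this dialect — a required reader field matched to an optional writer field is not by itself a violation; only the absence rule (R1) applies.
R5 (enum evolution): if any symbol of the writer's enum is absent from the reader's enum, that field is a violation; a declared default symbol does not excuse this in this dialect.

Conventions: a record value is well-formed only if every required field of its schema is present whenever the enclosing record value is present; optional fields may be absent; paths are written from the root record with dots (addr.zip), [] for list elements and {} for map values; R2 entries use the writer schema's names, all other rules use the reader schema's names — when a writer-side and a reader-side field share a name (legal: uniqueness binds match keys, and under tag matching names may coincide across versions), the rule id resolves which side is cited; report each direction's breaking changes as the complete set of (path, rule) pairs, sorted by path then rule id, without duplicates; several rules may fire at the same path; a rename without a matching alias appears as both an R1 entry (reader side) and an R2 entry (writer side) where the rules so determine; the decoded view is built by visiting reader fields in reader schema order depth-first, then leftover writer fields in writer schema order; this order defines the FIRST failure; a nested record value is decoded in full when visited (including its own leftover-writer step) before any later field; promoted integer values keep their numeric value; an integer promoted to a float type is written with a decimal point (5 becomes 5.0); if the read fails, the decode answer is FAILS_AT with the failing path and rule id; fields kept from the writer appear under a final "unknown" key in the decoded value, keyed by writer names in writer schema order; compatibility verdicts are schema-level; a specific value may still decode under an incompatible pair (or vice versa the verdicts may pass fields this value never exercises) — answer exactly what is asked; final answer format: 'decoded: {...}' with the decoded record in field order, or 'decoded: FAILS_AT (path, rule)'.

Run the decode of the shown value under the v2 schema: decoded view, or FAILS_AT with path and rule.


decoded: {"channel": "AMBER", "weight": 3.75, "avatar": null, "signature": 0xFF, "verified": true, "rating": -0.5, "checksum": 0x1A2B, "primary": false}

arrows below run writer -> reader for Event
decode walk for Event under reader schema v2:
  channel := "AMBER"
  weight := 3.75 (absent -> default)
  avatar := null (absent, optional -> null)
  signature := 0xFF
  verified := true
  rating := -0.5
  checksum := 0x1A2B
  primary := false
  => decoded: {"channel": "AMBER", "weight": 3.75, "avatar": null, "signature": 0xFF, "verified": true, "rating": -0.5, "checksum": 0x1A2B, "primary": false}
remaining Event differences; none change what is asked:
  enum Channel (field channel in record Event): symbol OPEN added -> schema-level compatibility only; this Event value's decode is unchanged
  field rating in record Event: required changed to optional -> schema-level compatibility only; this Event value's decode is unchanged
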